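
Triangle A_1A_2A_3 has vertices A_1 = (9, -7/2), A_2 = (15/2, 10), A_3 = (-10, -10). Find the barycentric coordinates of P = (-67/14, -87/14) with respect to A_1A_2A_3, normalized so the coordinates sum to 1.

Signed area of the reference triangle: [A_1A_2A_3] = ½·(9·(10−(-10)) + (15/2)·(-10−(-7/2)) + (-10)·(-7/2−10)) = ½·(180 − 195/4 + 135) = 1065/8.
[PA_2A_3] = ½·((-67/14)·(10−(-10)) + (15/2)·(-10−(-87/14)) + (-10)·(-87/14−10)) = ½·(-670/7 − 795/28 + 1135/7) = 1065/56, so the A_1-coordinate is (1065/56)/(1065/8) = 1/7.
[A_1PA_3] = ½·(9·(-87/14−(-10)) + (-67/14)·(-10−(-7/2)) + (-10)·(-7/2−(-87/14))) = ½·(477/14 + 871/28 − 190/7) = 1065/56, so the A_2-coordinate is 1/7.
[A_1A_2P] = ½·(9·(10−(-87/14)) + (15/2)·(-87/14−(-7/2)) + (-67/14)·(-7/2−10)) = ½·(2043/14 − 285/14 + 1809/28) = 5325/56, so the A_3-coordinate is 5/7.
Check: 1/7 + 1/7 + 5/7 = 1.

(1/7, 1/7, 5/7)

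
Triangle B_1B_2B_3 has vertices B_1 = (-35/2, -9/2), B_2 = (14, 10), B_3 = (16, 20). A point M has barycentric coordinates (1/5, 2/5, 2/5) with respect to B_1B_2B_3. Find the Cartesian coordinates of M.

(17/2, 111/10)

M = (1/5)·B_1 + (2/5)·B_2 + (2/5)·B_3.
x-coordinate: (1/5)·(-35/2) + (2/5)·14 + (2/5)·16 = 17/2.
y-coordinate: (1/5)·(-9/2) + (2/5)·10 + (2/5)·20 = 111/10.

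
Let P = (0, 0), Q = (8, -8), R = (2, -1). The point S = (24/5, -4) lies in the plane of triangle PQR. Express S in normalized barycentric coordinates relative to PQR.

(-1/5, 2/5, 4/5)

Signed area of the reference triangle: [PQR] = ½·(0·(-8−(-1)) + 8·(-1−0) + 2·(0−(-8))) = ½·(0 − 8 + 16) = 4.
[SQR] = ½·((24/5)·(-8−(-1)) + 8·(-1−(-4)) + 2·(-4−(-8))) = ½·(-168/5 + 24 + 8) = -4/5, so the P-coordinate is (-4/5)/4 = -1/5.
[PSR] = ½·(0·(-4−(-1)) + (24/5)·(-1−0) + 2·(0−(-4))) = ½·(0 − 24/5 + 8) = 8/5, so the Q-coordinate is 2/5.
[PQS] = ½·(0·(-8−(-4)) + 8·(-4−0) + (24/5)·(0−(-8))) = ½·(0 − 32 + 192/5) = 16/5, so the R-coordinate is 4/5.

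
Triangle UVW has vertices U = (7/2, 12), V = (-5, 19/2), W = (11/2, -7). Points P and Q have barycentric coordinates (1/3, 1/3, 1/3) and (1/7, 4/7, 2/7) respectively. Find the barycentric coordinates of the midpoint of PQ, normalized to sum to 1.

Since both coordinate triples sum to 1, the midpoint's barycentrics are the componentwise average.
(1/3+1/7)/2 = 5/21; similarly 19/42 and 13/42.

(5/21, 19/42, 13/42)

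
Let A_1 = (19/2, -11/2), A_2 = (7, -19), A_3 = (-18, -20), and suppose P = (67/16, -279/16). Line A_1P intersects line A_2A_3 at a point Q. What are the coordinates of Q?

(24/7, -134/7)

Barycentric coordinates of P with respect to A_1A_2A_3: (1/8, 3/4, 1/8).
On side A_2A_3 the A_1-coordinate is zero; dropping P's A_1-weight 1/8 and renormalizing the remaining 3/4 : 1/8 gives weights 6/7, 1/7 on A_2, A_3.
Q = (6/7)·(7, -19) + (1/7)·(-18, -20) = (24/7, -134/7).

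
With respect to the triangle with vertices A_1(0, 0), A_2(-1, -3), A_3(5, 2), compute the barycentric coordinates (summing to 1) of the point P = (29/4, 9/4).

Signed area of the reference triangle: [A_1A_2A_3] = ½·(0·(-3−2) + (-1)·(2−0) + 5·(0−(-3))) = ½·(0 − 2 + 15) = 13/2.
[PA_2A_3] = ½·((29/4)·(-3−2) + (-1)·(2−(9/4)) + 5·(9/4−(-3))) = ½·(-145/4 + 1/4 + 105/4) = -39/8, so the A_1-coordinate is (-39/8)/(13/2) = -3/4.
[A_1PA_3] = ½·(0·(9/4−2) + (29/4)·(2−0) + 5·(0−(9/4))) = ½·(0 + 29/2 − 45/4) = 13/8, so the A_2-coordinate is 1/4.
[A_1A_2P] = ½·(0·(-3−(9/4)) + (-1)·(9/4−0) + (29/4)·(0−(-3))) = ½·(0 − 9/4 + 87/4) = 39/4, so the A_3-coordinate is 3/2.
Check: -3/4 + 1/4 + 3/2 = 1.

(-3/4, 1/4, 3/2)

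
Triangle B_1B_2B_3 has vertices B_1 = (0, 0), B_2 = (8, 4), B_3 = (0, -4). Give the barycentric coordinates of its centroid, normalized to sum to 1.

(1/3, 1/3, 1/3)

The centroid is the average of the vertices, so each weight is 1/3.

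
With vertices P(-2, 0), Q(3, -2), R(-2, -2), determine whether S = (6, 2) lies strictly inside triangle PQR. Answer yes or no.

Barycentric coordinates of S: (2, 8/5, -13/5).
The three coordinates are positive, positive, negative; a point is interior exactly when all three are positive.

no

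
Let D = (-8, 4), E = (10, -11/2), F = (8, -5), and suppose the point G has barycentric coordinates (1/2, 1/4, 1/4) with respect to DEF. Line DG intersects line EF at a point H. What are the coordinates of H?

(9, -21/4)

Line DG meets EF where the D-coordinate vanishes; zeroing G's D-weight and renormalizing leaves E, F-weights 1/4 : 1/4 → (1/2, 1/2).
So H = (1/2)·E + (1/2)·F = (9, -21/4).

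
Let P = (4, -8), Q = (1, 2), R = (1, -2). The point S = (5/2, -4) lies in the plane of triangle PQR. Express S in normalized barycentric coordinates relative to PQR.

Signed area of the reference triangle: [PQR] = ½·(4·(2−(-2)) + 1·(-2−(-8)) + 1·(-8−2)) = ½·(16 + 6 − 10) = 6.
[SQR] = ½·((5/2)·(2−(-2)) + 1·(-2−(-4)) + 1·(-4−2)) = ½·(10 + 2 − 6) = 3, so the P-coordinate is 3/6 = 1/2.
[PSR] = ½·(4·(-4−(-2)) + (5/2)·(-2−(-8)) + 1·(-8−(-4))) = ½·(-8 + 15 − 4) = 3/2, so the Q-coordinate is 1/4.
[PQS] = ½·(4·(2−(-4)) + 1·(-4−(-8)) + (5/2)·(-8−2)) = ½·(24 + 4 − 25) = 3/2, so the R-coordinate is 1/4.

(1/2, 1/4, 1/4)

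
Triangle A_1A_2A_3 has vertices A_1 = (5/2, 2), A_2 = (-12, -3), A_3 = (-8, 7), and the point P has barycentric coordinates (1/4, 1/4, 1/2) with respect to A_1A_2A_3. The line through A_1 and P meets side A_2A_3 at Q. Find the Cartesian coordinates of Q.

(-28/3, 11/3)

Line A_1P meets A_2A_3 where the A_1-coordinate vanishes; zeroing P's A_1-weight and renormalizing leaves A_2, A_3-weights 1/4 : 1/2 → (1/3, 2/3).
So Q = (1/3)·A_2 + (2/3)·A_3 = (-28/3, 11/3).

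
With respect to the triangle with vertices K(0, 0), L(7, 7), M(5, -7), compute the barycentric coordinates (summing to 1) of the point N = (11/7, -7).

(4/7, -2/7, 5/7)

Signed area of the reference triangle: [KLM] = ½·(0·(7−(-7)) + 7·(-7−0) + 5·(0−7)) = ½·(0 − 49 − 35) = -42.
[NLM] = ½·((11/7)·(7−(-7)) + 7·(-7−(-7)) + 5·(-7−7)) = ½·(22 + 0 − 70) = -24, so the K-coordinate is (-24)/(-42) = 4/7.
[KNM] = ½·(0·(-7−(-7)) + (11/7)·(-7−0) + 5·(0−(-7))) = ½·(0 − 11 + 35) = 12, so the L-coordinate is -2/7.
[KLN] = ½·(0·(7−(-7)) + 7·(-7−0) + (11/7)·(0−7)) = ½·(0 − 49 − 11) = -30, so the M-coordinate is 5/7.
Check: 4/7 − 2/7 + 5/7 = 1.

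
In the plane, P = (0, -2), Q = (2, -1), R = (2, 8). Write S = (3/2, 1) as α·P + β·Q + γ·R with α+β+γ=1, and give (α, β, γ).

(1/4, 1/2, 1/4)

Signed area of the reference triangle: [PQR] = ½·(0·(-1−8) + 2·(8−(-2)) + 2·(-2−(-1))) = ½·(0 + 20 − 2) = 9.
[SQR] = ½·((3/2)·(-1−8) + 2·(8−1) + 2·(1−(-1))) = ½·(-27/2 + 14 + 4) = 9/4, so the P-coordinate is (9/4)/9 = 1/4.
[PSR] = ½·(0·(1−8) + (3/2)·(8−(-2)) + 2·(-2−1)) = ½·(0 + 15 − 6) = 9/2, so the Q-coordinate is 1/2.
[PQS] = ½·(0·(-1−1) + 2·(1−(-2)) + (3/2)·(-2−(-1))) = ½·(0 + 6 − 3/2) = 9/4, so the R-coordinate is 1/4.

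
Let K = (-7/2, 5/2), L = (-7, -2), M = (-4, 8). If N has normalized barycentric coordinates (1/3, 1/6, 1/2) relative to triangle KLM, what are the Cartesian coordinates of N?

N = (1/3)·K + (1/6)·L + (1/2)·M.
x-coordinate: (1/3)·(-7/2) + (1/6)·(-7) + (1/2)·(-4) = -13/3.
y-coordinate: (1/3)·(5/2) + (1/6)·(-2) + (1/2)·8 = 9/2.

(-13/3, 9/2)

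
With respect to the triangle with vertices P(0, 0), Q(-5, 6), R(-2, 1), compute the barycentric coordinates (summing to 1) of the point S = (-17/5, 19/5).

Signed area of the reference triangle: [PQR] = ½·(0·(6−1) + (-5)·(1−0) + (-2)·(0−6)) = ½·(0 − 5 + 12) = 7/2.
[SQR] = ½·((-17/5)·(6−1) + (-5)·(1−(19/5)) + (-2)·(19/5−6)) = ½·(-17 + 14 + 22/5) = 7/10, so the P-coordinate is (7/10)/(7/2) = 1/5.
[PSR] = ½·(0·(19/5−1) + (-17/5)·(1−0) + (-2)·(0−(19/5))) = ½·(0 − 17/5 + 38/5) = 21/10, so the Q-coordinate is 3/5.
[PQS] = ½·(0·(6−(19/5)) + (-5)·(19/5−0) + (-17/5)·(0−6)) = ½·(0 − 19 + 102/5) = 7/10, so the R-coordinate is 1/5.

(1/5, 3/5, 1/5)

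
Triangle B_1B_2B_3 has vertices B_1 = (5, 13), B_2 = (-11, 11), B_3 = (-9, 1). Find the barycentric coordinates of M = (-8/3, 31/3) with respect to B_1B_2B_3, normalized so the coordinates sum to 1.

Signed area of the reference triangle: [B_1B_2B_3] = ½·(5·(11−1) + (-11)·(1−13) + (-9)·(13−11)) = ½·(50 + 132 − 18) = 82.
[MB_2B_3] = ½·((-8/3)·(11−1) + (-11)·(1−(31/3)) + (-9)·(31/3−11)) = ½·(-80/3 + 308/3 + 6) = 41, so the B_1-coordinate is 41/82 = 1/2.
[B_1MB_3] = ½·(5·(31/3−1) + (-8/3)·(1−13) + (-9)·(13−(31/3))) = ½·(140/3 + 32 − 24) = 82/3, so the B_2-coordinate is 1/3.
[B_1B_2M] = ½·(5·(11−(31/3)) + (-11)·(31/3−13) + (-8/3)·(13−11)) = ½·(10/3 + 88/3 − 16/3) = 41/3, so the B_3-coordinate is 1/6.

(1/2, 1/3, 1/6)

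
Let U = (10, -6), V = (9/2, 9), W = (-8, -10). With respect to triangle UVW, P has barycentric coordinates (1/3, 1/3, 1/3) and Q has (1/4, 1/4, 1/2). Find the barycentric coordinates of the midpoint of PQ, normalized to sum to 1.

(7/24, 7/24, 5/12)

Since both coordinate triples sum to 1, the midpoint's barycentrics are the componentwise average.
(1/3+1/4)/2 = 7/24; similarly 7/24 and 5/12.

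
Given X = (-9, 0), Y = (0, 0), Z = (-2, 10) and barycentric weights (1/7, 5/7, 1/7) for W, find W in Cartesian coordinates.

W = (1/7)·X + (5/7)·Y + (1/7)·Z.
x-coordinate: (1/7)·(-9) + (5/7)·0 + (1/7)·(-2) = -11/7.
y-coordinate: (1/7)·0 + (5/7)·0 + (1/7)·10 = 10/7.

(-11/7, 10/7)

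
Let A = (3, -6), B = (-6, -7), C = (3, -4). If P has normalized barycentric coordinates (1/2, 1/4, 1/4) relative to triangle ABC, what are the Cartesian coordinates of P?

P = (1/2)·A + (1/4)·B + (1/4)·C.
x-coordinate: (1/2)·3 + (1/4)·(-6) + (1/4)·3 = 3/4.
y-coordinate: (1/2)·(-6) + (1/4)·(-7) + (1/4)·(-4) = -23/4.

(3/4, -23/4)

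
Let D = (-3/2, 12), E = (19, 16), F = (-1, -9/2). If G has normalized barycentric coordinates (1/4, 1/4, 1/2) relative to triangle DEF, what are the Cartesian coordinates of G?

G = (1/4)·D + (1/4)·E + (1/2)·F.
x-coordinate: (1/4)·(-3/2) + (1/4)·19 + (1/2)·(-1) = 31/8.
y-coordinate: (1/4)·12 + (1/4)·16 + (1/2)·(-9/2) = 19/4.

(31/8, 19/4)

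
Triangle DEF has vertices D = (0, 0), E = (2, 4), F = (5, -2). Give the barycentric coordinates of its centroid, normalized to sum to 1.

(1/3, 1/3, 1/3)

The centroid is the average of the vertices, so each weight is 1/3.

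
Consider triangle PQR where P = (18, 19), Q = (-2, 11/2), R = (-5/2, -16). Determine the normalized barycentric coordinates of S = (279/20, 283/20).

(4/5, 1/10, 1/10)

Signed area of the reference triangle: [PQR] = ½·(18·(11/2−(-16)) + (-2)·(-16−19) + (-5/2)·(19−(11/2))) = ½·(387 + 70 − 135/4) = 1693/8.
[SQR] = ½·((279/20)·(11/2−(-16)) + (-2)·(-16−(283/20)) + (-5/2)·(283/20−(11/2))) = ½·(11997/40 + 603/10 − 173/8) = 1693/10, so the P-coordinate is (1693/10)/(1693/8) = 4/5.
[PSR] = ½·(18·(283/20−(-16)) + (279/20)·(-16−19) + (-5/2)·(19−(283/20))) = ½·(5427/10 − 1953/4 − 97/8) = 1693/80, so the Q-coordinate is 1/10.
[PQS] = ½·(18·(11/2−(283/20)) + (-2)·(283/20−19) + (279/20)·(19−(11/2))) = ½·(-1557/10 + 97/10 + 7533/40) = 1693/80, so the R-coordinate is 1/10.
Check: 4/5 + 1/10 + 1/10 = 1.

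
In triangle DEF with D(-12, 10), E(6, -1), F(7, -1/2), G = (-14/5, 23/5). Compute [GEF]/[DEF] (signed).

1/2

[DEF] = ½·((-12)·(-1−(-1/2)) + 6·(-1/2−10) + 7·(10−(-1))) = ½·(6 − 63 + 77) = 10.
[GEF] = ½·((-14/5)·(-1−(-1/2)) + 6·(-1/2−(23/5)) + 7·(23/5−(-1))) = ½·(7/5 − 153/5 + 196/5) = 5, so the ratio is 5/10 = 1/2.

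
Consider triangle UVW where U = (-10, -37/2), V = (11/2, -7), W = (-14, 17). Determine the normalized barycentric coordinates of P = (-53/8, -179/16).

(5/8, 1/4, 1/8)

Signed area of the reference triangle: [UVW] = ½·((-10)·(-7−17) + (11/2)·(17−(-37/2)) + (-14)·(-37/2−(-7))) = ½·(240 + 781/4 + 161) = 2385/8.
[PVW] = ½·((-53/8)·(-7−17) + (11/2)·(17−(-179/16)) + (-14)·(-179/16−(-7))) = ½·(159 + 4961/32 + 469/8) = 11925/64, so the U-coordinate is (11925/64)/(2385/8) = 5/8.
[UPW] = ½·((-10)·(-179/16−17) + (-53/8)·(17−(-37/2)) + (-14)·(-37/2−(-179/16))) = ½·(2255/8 − 3763/16 + 819/8) = 2385/32, so the V-coordinate is 1/4.
[UVP] = ½·((-10)·(-7−(-179/16)) + (11/2)·(-179/16−(-37/2)) + (-53/8)·(-37/2−(-7))) = ½·(-335/8 + 1287/32 + 1219/16) = 2385/64, so the W-coordinate is 1/8.
Check: 5/8 + 1/4 + 1/8 = 1.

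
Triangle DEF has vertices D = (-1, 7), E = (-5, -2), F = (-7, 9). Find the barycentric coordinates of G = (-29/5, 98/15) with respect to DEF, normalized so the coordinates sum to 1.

Signed area of the reference triangle: [DEF] = ½·((-1)·(-2−9) + (-5)·(9−7) + (-7)·(7−(-2))) = ½·(11 − 10 − 63) = -31.
[GEF] = ½·((-29/5)·(-2−9) + (-5)·(9−(98/15)) + (-7)·(98/15−(-2))) = ½·(319/5 − 37/3 − 896/15) = -62/15, so the D-coordinate is (-62/15)/(-31) = 2/15.
[DGF] = ½·((-1)·(98/15−9) + (-29/5)·(9−7) + (-7)·(7−(98/15))) = ½·(37/15 − 58/5 − 49/15) = -31/5, so the E-coordinate is 1/5.
[DEG] = ½·((-1)·(-2−(98/15)) + (-5)·(98/15−7) + (-29/5)·(7−(-2))) = ½·(128/15 + 7/3 − 261/5) = -62/3, so the F-coordinate is 2/3.
Check: 2/15 + 1/5 + 2/3 = 1.

(2/15, 1/5, 2/3)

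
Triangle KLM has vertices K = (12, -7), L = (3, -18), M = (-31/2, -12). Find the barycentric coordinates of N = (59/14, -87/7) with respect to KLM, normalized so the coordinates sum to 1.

Signed area of the reference triangle: [KLM] = ½·(12·(-18−(-12)) + 3·(-12−(-7)) + (-31/2)·(-7−(-18))) = ½·(-72 − 15 − 341/2) = -515/4.
[NLM] = ½·((59/14)·(-18−(-12)) + 3·(-12−(-87/7)) + (-31/2)·(-87/7−(-18))) = ½·(-177/7 + 9/7 − 1209/14) = -1545/28, so the K-coordinate is (-1545/28)/(-515/4) = 3/7.
[KNM] = ½·(12·(-87/7−(-12)) + (59/14)·(-12−(-7)) + (-31/2)·(-7−(-87/7))) = ½·(-36/7 − 295/14 − 589/7) = -1545/28, so the L-coordinate is 3/7.
[KLN] = ½·(12·(-18−(-87/7)) + 3·(-87/7−(-7)) + (59/14)·(-7−(-18))) = ½·(-468/7 − 114/7 + 649/14) = -515/28, so the M-coordinate is 1/7.

(3/7, 3/7, 1/7)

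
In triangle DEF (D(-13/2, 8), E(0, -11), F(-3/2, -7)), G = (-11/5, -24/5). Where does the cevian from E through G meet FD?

(-11/4, -13/4)

Barycentric coordinates of G with respect to DEF: (1/5, 1/5, 3/5).
On side FD the E-coordinate is zero; dropping G's E-weight 1/5 and renormalizing the remaining 3/5 : 1/5 gives weights 3/4, 1/4 on F, D.
H = (3/4)·(-3/2, -7) + (1/4)·(-13/2, 8) = (-11/4, -13/4).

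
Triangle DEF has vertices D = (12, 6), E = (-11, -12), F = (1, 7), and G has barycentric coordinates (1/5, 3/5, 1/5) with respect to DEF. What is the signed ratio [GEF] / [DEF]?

The signed ratio [GEF]/[DEF] equals the barycentric coordinate of G at vertex D, which is 1/5.

1/5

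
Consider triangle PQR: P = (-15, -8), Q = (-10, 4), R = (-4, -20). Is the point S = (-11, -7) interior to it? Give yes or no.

yes

Barycentric coordinates of S: (15/32, 59/192, 43/192).
The three coordinates are positive, positive, positive; a point is interior exactly when all three are positive.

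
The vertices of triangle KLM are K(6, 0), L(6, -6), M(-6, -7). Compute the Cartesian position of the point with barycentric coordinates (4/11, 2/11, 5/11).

N = (4/11)·K + (2/11)·L + (5/11)·M.
x-coordinate: (4/11)·6 + (2/11)·6 + (5/11)·(-6) = 6/11.
y-coordinate: (4/11)·0 + (2/11)·(-6) + (5/11)·(-7) = -47/11.

(6/11, -47/11)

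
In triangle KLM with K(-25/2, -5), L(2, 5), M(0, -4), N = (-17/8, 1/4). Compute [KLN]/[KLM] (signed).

[KLM] = ½·((-25/2)·(5−(-4)) + 2·(-4−(-5)) + 0·(-5−5)) = ½·(-225/2 + 2 + 0) = -221/4.
[KLN] = ½·((-25/2)·(5−(1/4)) + 2·(1/4−(-5)) + (-17/8)·(-5−5)) = ½·(-475/8 + 21/2 + 85/4) = -221/16, so the ratio is (-221/16)/(-221/4) = 1/4.

1/4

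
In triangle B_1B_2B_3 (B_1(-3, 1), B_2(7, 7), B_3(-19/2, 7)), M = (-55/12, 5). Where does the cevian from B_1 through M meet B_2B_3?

Barycentric coordinates of M with respect to B_1B_2B_3: (1/3, 1/6, 1/2).
On side B_2B_3 the B_1-coordinate is zero; dropping M's B_1-weight 1/3 and renormalizing the remaining 1/6 : 1/2 gives weights 1/4, 3/4 on B_2, B_3.
N = (1/4)·(7, 7) + (3/4)·(-19/2, 7) = (-43/8, 7).

(-43/8, 7)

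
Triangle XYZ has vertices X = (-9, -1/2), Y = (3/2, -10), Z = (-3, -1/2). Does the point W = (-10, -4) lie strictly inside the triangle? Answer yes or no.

no

Barycentric coordinates of W: (329/228, 7/19, -185/228).
The three coordinates are positive, positive, negative; a point is interior exactly when all three are positive.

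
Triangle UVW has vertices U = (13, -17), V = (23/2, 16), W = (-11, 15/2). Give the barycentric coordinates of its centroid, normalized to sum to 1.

The centroid is the average of the vertices, so each weight is 1/3.

(1/3, 1/3, 1/3)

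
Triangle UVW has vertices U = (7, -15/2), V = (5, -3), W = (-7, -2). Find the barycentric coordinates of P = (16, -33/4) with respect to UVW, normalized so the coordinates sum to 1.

Signed area of the reference triangle: [UVW] = ½·(7·(-3−(-2)) + 5·(-2−(-15/2)) + (-7)·(-15/2−(-3))) = ½·(-7 + 55/2 + 63/2) = 26.
[PVW] = ½·(16·(-3−(-2)) + 5·(-2−(-33/4)) + (-7)·(-33/4−(-3))) = ½·(-16 + 125/4 + 147/4) = 26, so the U-coordinate is 26/26 = 1.
[UPW] = ½·(7·(-33/4−(-2)) + 16·(-2−(-15/2)) + (-7)·(-15/2−(-33/4))) = ½·(-175/4 + 88 − 21/4) = 39/2, so the V-coordinate is 3/4.
[UVP] = ½·(7·(-3−(-33/4)) + 5·(-33/4−(-15/2)) + 16·(-15/2−(-3))) = ½·(147/4 − 15/4 − 72) = -39/2, so the W-coordinate is -3/4.

(1, 3/4, -3/4)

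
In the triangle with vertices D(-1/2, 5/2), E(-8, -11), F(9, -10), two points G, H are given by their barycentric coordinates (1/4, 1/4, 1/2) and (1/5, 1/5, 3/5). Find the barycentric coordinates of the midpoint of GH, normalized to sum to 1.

(9/40, 9/40, 11/20)

Since both coordinate triples sum to 1, the midpoint's barycentrics are the componentwise average.
(1/4+1/5)/2 = 9/40; similarly 9/40 and 11/20.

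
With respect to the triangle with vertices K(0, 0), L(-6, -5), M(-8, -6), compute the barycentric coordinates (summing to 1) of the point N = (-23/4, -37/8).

(1/8, 5/8, 1/4)

Signed area of the reference triangle: [KLM] = ½·(0·(-5−(-6)) + (-6)·(-6−0) + (-8)·(0−(-5))) = ½·(0 + 36 − 40) = -2.
[NLM] = ½·((-23/4)·(-5−(-6)) + (-6)·(-6−(-37/8)) + (-8)·(-37/8−(-5))) = ½·(-23/4 + 33/4 − 3) = -1/4, so the K-coordinate is (-1/4)/(-2) = 1/8.
[KNM] = ½·(0·(-37/8−(-6)) + (-23/4)·(-6−0) + (-8)·(0−(-37/8))) = ½·(0 + 69/2 − 37) = -5/4, so the L-coordinate is 5/8.
[KLN] = ½·(0·(-5−(-37/8)) + (-6)·(-37/8−0) + (-23/4)·(0−(-5))) = ½·(0 + 111/4 − 115/4) = -1/2, so the M-coordinate is 1/4.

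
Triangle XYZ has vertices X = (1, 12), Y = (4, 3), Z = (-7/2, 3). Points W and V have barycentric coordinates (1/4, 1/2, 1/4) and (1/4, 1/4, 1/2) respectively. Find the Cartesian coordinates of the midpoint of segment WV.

Barycentric coordinates of the midpoint are the average: (1/4, 3/8, 3/8).
Converting: (1/4)·X + (3/8)·Y + (3/8)·Z = (7/16, 21/4).

(7/16, 21/4)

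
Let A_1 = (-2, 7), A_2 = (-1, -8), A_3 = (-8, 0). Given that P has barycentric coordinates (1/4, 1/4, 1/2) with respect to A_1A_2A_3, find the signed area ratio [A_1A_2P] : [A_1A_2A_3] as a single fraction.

The signed ratio [A_1A_2P]/[A_1A_2A_3] equals the barycentric coordinate of P at vertex A_3, which is 1/2.

1/2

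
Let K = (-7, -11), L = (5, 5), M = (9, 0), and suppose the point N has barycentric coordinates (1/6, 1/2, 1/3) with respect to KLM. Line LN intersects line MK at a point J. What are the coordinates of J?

Line LN meets MK where the L-coordinate vanishes; zeroing N's L-weight and renormalizing leaves M, K-weights 1/3 : 1/6 → (2/3, 1/3).
So J = (2/3)·M + (1/3)·K = (11/3, -11/3).

(11/3, -11/3)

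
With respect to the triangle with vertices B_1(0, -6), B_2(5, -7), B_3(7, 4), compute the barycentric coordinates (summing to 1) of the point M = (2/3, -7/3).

Signed area of the reference triangle: [B_1B_2B_3] = ½·(0·(-7−4) + 5·(4−(-6)) + 7·(-6−(-7))) = ½·(0 + 50 + 7) = 57/2.
[MB_2B_3] = ½·((2/3)·(-7−4) + 5·(4−(-7/3)) + 7·(-7/3−(-7))) = ½·(-22/3 + 95/3 + 98/3) = 57/2, so the B_1-coordinate is (57/2)/(57/2) = 1.
[B_1MB_3] = ½·(0·(-7/3−4) + (2/3)·(4−(-6)) + 7·(-6−(-7/3))) = ½·(0 + 20/3 − 77/3) = -19/2, so the B_2-coordinate is -1/3.
[B_1B_2M] = ½·(0·(-7−(-7/3)) + 5·(-7/3−(-6)) + (2/3)·(-6−(-7))) = ½·(0 + 55/3 + 2/3) = 19/2, so the B_3-coordinate is 1/3.

(1, -1/3, 1/3)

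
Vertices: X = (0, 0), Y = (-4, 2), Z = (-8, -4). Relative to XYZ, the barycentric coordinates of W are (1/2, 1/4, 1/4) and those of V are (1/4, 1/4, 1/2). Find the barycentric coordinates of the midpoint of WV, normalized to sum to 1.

Since both coordinate triples sum to 1, the midpoint's barycentrics are the componentwise average.
(1/2+1/4)/2 = 3/8; similarly 1/4 and 3/8.

(3/8, 1/4, 3/8)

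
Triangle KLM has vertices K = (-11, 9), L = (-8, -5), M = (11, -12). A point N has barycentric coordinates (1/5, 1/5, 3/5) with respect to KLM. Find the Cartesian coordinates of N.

(14/5, -32/5)

N = (1/5)·K + (1/5)·L + (3/5)·M.
x-coordinate: (1/5)·(-11) + (1/5)·(-8) + (3/5)·11 = 14/5.
y-coordinate: (1/5)·9 + (1/5)·(-5) + (3/5)·(-12) = -32/5.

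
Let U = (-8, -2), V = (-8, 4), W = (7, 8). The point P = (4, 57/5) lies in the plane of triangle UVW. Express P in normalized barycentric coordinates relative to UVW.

Signed area of the reference triangle: [UVW] = ½·((-8)·(4−8) + (-8)·(8−(-2)) + 7·(-2−4)) = ½·(32 − 80 − 42) = -45.
[PVW] = ½·(4·(4−8) + (-8)·(8−(57/5)) + 7·(57/5−4)) = ½·(-16 + 136/5 + 259/5) = 63/2, so the U-coordinate is (63/2)/(-45) = -7/10.
[UPW] = ½·((-8)·(57/5−8) + 4·(8−(-2)) + 7·(-2−(57/5))) = ½·(-136/5 + 40 − 469/5) = -81/2, so the V-coordinate is 9/10.
[UVP] = ½·((-8)·(4−(57/5)) + (-8)·(57/5−(-2)) + 4·(-2−4)) = ½·(296/5 − 536/5 − 24) = -36, so the W-coordinate is 4/5.

(-7/10, 9/10, 4/5)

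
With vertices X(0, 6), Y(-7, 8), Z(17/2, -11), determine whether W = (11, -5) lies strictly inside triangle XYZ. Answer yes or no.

no

Barycentric coordinates of W: (281/204, -11/12, 55/102).
The three coordinates are positive, negative, positive; a point is interior exactly when all three are positive.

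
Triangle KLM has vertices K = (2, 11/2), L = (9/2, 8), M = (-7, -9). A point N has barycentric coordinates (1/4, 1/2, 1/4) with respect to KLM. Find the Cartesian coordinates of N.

(1, 25/8)

N = (1/4)·K + (1/2)·L + (1/4)·M.
x-coordinate: (1/4)·2 + (1/2)·(9/2) + (1/4)·(-7) = 1.
y-coordinate: (1/4)·(11/2) + (1/2)·8 + (1/4)·(-9) = 25/8.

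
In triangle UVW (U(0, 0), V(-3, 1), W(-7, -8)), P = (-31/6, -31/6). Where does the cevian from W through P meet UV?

Barycentric coordinates of P with respect to UVW: (1/6, 1/6, 2/3).
On side UV the W-coordinate is zero; dropping P's W-weight 2/3 and renormalizing the remaining 1/6 : 1/6 gives weights 1/2, 1/2 on U, V.
Q = (1/2)·(0, 0) + (1/2)·(-3, 1) = (-3/2, 1/2).

(-3/2, 1/2)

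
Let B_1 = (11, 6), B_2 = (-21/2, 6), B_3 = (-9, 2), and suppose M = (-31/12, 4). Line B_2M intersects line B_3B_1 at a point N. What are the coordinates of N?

Barycentric coordinates of M with respect to B_1B_2B_3: (1/3, 1/6, 1/2).
On side B_3B_1 the B_2-coordinate is zero; dropping M's B_2-weight 1/6 and renormalizing the remaining 1/2 : 1/3 gives weights 3/5, 2/5 on B_3, B_1.
N = (3/5)·(-9, 2) + (2/5)·(11, 6) = (-1, 18/5).

(-1, 18/5)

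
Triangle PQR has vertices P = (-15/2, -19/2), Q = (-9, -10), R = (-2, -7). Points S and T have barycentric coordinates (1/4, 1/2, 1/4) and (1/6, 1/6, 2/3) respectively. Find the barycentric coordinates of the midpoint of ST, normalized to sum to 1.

(5/24, 1/3, 11/24)

Since both coordinate triples sum to 1, the midpoint's barycentrics are the componentwise average.
(1/4+1/6)/2 = 5/24; similarly 1/3 and 11/24.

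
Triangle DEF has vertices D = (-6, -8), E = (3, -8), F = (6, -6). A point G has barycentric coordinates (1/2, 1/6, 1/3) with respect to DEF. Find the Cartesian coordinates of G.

(-1/2, -22/3)

G = (1/2)·D + (1/6)·E + (1/3)·F.
x-coordinate: (1/2)·(-6) + (1/6)·3 + (1/3)·6 = -1/2.
y-coordinate: (1/2)·(-8) + (1/6)·(-8) + (1/3)·(-6) = -22/3.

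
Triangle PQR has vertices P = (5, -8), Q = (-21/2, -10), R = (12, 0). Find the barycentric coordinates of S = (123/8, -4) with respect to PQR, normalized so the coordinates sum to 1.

(9/8, -1/2, 3/8)

Signed area of the reference triangle: [PQR] = ½·(5·(-10−0) + (-21/2)·(0−(-8)) + 12·(-8−(-10))) = ½·(-50 − 84 + 24) = -55.
[SQR] = ½·((123/8)·(-10−0) + (-21/2)·(0−(-4)) + 12·(-4−(-10))) = ½·(-615/4 − 42 + 72) = -495/8, so the P-coordinate is (-495/8)/(-55) = 9/8.
[PSR] = ½·(5·(-4−0) + (123/8)·(0−(-8)) + 12·(-8−(-4))) = ½·(-20 + 123 − 48) = 55/2, so the Q-coordinate is -1/2.
[PQS] = ½·(5·(-10−(-4)) + (-21/2)·(-4−(-8)) + (123/8)·(-8−(-10))) = ½·(-30 − 42 + 123/4) = -165/8, so the R-coordinate is 3/8.
Check: 9/8 − 1/2 + 3/8 = 1.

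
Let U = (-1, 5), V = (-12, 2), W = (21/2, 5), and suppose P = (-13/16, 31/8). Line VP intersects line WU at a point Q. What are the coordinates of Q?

(59/10, 5)

Barycentric coordinates of P with respect to UVW: (1/4, 3/8, 3/8).
On side WU the V-coordinate is zero; dropping P's V-weight 3/8 and renormalizing the remaining 3/8 : 1/4 gives weights 3/5, 2/5 on W, U.
Q = (3/5)·(21/2, 5) + (2/5)·(-1, 5) = (59/10, 5).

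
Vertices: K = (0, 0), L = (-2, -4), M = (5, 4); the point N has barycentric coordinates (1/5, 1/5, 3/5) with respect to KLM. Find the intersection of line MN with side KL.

(-1, -2)

Line MN meets KL where the M-coordinate vanishes; zeroing N's M-weight and renormalizing leaves K, L-weights 1/5 : 1/5 → (1/2, 1/2).
So J = (1/2)·K + (1/2)·L = (-1, -2).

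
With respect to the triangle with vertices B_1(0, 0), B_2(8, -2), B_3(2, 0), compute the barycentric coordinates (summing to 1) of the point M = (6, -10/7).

(1/7, 5/7, 1/7)

Signed area of the reference triangle: [B_1B_2B_3] = ½·(0·(-2−0) + 8·(0−0) + 2·(0−(-2))) = ½·(0 + 0 + 4) = 2.
[MB_2B_3] = ½·(6·(-2−0) + 8·(0−(-10/7)) + 2·(-10/7−(-2))) = ½·(-12 + 80/7 + 8/7) = 2/7, so the B_1-coordinate is (2/7)/2 = 1/7.
[B_1MB_3] = ½·(0·(-10/7−0) + 6·(0−0) + 2·(0−(-10/7))) = ½·(0 + 0 + 20/7) = 10/7, so the B_2-coordinate is 5/7.
[B_1B_2M] = ½·(0·(-2−(-10/7)) + 8·(-10/7−0) + 6·(0−(-2))) = ½·(0 − 80/7 + 12) = 2/7, so the B_3-coordinate is 1/7.
Check: 1/7 + 5/7 + 1/7 = 1.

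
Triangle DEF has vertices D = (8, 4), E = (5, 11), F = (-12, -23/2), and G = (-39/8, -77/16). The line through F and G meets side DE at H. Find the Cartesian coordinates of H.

(7, 19/3)

Barycentric coordinates of G with respect to DEF: (1/4, 1/8, 5/8).
On side DE the F-coordinate is zero; dropping G's F-weight 5/8 and renormalizing the remaining 1/4 : 1/8 gives weights 2/3, 1/3 on D, E.
H = (2/3)·(8, 4) + (1/3)·(5, 11) = (7, 19/3).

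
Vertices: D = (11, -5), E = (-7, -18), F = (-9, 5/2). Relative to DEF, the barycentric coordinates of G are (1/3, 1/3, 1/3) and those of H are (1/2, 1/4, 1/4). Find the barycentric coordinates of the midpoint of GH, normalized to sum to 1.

Since both coordinate triples sum to 1, the midpoint's barycentrics are the componentwise average.
(1/3+1/2)/2 = 5/12; similarly 7/24 and 7/24.

(5/12, 7/24, 7/24)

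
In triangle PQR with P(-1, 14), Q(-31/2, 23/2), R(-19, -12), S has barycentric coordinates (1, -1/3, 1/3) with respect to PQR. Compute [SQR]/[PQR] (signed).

The signed ratio [SQR]/[PQR] equals the barycentric coordinate of S at vertex P, which is 1.

1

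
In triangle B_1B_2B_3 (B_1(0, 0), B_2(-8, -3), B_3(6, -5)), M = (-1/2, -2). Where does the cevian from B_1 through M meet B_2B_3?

(-1, -4)

Barycentric coordinates of M with respect to B_1B_2B_3: (1/2, 1/4, 1/4).
On side B_2B_3 the B_1-coordinate is zero; dropping M's B_1-weight 1/2 and renormalizing the remaining 1/4 : 1/4 gives weights 1/2, 1/2 on B_2, B_3.
N = (1/2)·(-8, -3) + (1/2)·(6, -5) = (-1, -4).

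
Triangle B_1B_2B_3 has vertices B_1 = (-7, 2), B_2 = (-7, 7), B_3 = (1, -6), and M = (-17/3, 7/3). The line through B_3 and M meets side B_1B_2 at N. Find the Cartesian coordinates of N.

Barycentric coordinates of M with respect to B_1B_2B_3: (1/2, 1/3, 1/6).
On side B_1B_2 the B_3-coordinate is zero; dropping M's B_3-weight 1/6 and renormalizing the remaining 1/2 : 1/3 gives weights 3/5, 2/5 on B_1, B_2.
N = (3/5)·(-7, 2) + (2/5)·(-7, 7) = (-7, 4).

(-7, 4)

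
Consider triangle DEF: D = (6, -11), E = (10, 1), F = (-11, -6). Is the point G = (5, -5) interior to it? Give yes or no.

yes

Barycentric coordinates of G: (13/32, 97/224, 9/56).
The three coordinates are positive, positive, positive; a point is interior exactly when all three are positive.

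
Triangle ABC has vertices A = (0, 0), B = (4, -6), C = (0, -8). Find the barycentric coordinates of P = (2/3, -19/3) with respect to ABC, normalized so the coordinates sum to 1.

Signed area of the reference triangle: [ABC] = ½·(0·(-6−(-8)) + 4·(-8−0) + 0·(0−(-6))) = ½·(0 − 32 + 0) = -16.
[PBC] = ½·((2/3)·(-6−(-8)) + 4·(-8−(-19/3)) + 0·(-19/3−(-6))) = ½·(4/3 − 20/3 + 0) = -8/3, so the A-coordinate is (-8/3)/(-16) = 1/6.
[APC] = ½·(0·(-19/3−(-8)) + (2/3)·(-8−0) + 0·(0−(-19/3))) = ½·(0 − 16/3 + 0) = -8/3, so the B-coordinate is 1/6.
[ABP] = ½·(0·(-6−(-19/3)) + 4·(-19/3−0) + (2/3)·(0−(-6))) = ½·(0 − 76/3 + 4) = -32/3, so the C-coordinate is 2/3.

(1/6, 1/6, 2/3)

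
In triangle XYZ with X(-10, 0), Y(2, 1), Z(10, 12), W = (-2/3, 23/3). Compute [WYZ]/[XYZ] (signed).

[XYZ] = ½·((-10)·(1−12) + 2·(12−0) + 10·(0−1)) = ½·(110 + 24 − 10) = 62.
[WYZ] = ½·((-2/3)·(1−12) + 2·(12−(23/3)) + 10·(23/3−1)) = ½·(22/3 + 26/3 + 200/3) = 124/3, so the ratio is (124/3)/62 = 2/3.

2/3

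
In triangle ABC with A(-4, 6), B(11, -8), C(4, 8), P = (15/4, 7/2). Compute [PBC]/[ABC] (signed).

1/4

[ABC] = ½·((-4)·(-8−8) + 11·(8−6) + 4·(6−(-8))) = ½·(64 + 22 + 56) = 71.
[PBC] = ½·((15/4)·(-8−8) + 11·(8−(7/2)) + 4·(7/2−(-8))) = ½·(-60 + 99/2 + 46) = 71/4, so the ratio is (71/4)/71 = 1/4.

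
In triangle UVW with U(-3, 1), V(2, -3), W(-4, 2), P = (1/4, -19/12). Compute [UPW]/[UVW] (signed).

[UVW] = ½·((-3)·(-3−2) + 2·(2−1) + (-4)·(1−(-3))) = ½·(15 + 2 − 16) = 1/2.
[UPW] = ½·((-3)·(-19/12−2) + (1/4)·(2−1) + (-4)·(1−(-19/12))) = ½·(43/4 + 1/4 − 31/3) = 1/3, so the ratio is (1/3)/(1/2) = 2/3.

2/3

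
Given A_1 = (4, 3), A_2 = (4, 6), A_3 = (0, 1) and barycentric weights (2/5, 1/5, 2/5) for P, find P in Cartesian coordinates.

(12/5, 14/5)

P = (2/5)·A_1 + (1/5)·A_2 + (2/5)·A_3.
x-coordinate: (2/5)·4 + (1/5)·4 + (2/5)·0 = 12/5.
y-coordinate: (2/5)·3 + (1/5)·6 + (2/5)·1 = 14/5.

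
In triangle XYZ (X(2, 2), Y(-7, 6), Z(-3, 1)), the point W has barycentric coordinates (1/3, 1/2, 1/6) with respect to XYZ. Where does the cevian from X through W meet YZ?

Line XW meets YZ where the X-coordinate vanishes; zeroing W's X-weight and renormalizing leaves Y, Z-weights 1/2 : 1/6 → (3/4, 1/4).
So V = (3/4)·Y + (1/4)·Z = (-6, 19/4).

(-6, 19/4)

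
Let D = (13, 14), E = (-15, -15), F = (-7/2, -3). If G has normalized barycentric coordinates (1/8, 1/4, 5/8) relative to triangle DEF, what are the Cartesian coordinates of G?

(-69/16, -31/8)

G = (1/8)·D + (1/4)·E + (5/8)·F.
x-coordinate: (1/8)·13 + (1/4)·(-15) + (5/8)·(-7/2) = -69/16.
y-coordinate: (1/8)·14 + (1/4)·(-15) + (5/8)·(-3) = -31/8.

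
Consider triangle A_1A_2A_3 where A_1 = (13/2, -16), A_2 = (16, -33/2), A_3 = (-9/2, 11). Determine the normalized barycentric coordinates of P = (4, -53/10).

(2/5, 1/5, 2/5)

Signed area of the reference triangle: [A_1A_2A_3] = ½·((13/2)·(-33/2−11) + 16·(11−(-16)) + (-9/2)·(-16−(-33/2))) = ½·(-715/4 + 432 − 9/4) = 251/2.
[PA_2A_3] = ½·(4·(-33/2−11) + 16·(11−(-53/10)) + (-9/2)·(-53/10−(-33/2))) = ½·(-110 + 1304/5 − 252/5) = 251/5, so the A_1-coordinate is (251/5)/(251/2) = 2/5.
[A_1PA_3] = ½·((13/2)·(-53/10−11) + 4·(11−(-16)) + (-9/2)·(-16−(-53/10))) = ½·(-2119/20 + 108 + 963/20) = 251/10, so the A_2-coordinate is 1/5.
[A_1A_2P] = ½·((13/2)·(-33/2−(-53/10)) + 16·(-53/10−(-16)) + 4·(-16−(-33/2))) = ½·(-364/5 + 856/5 + 2) = 251/5, so the A_3-coordinate is 2/5.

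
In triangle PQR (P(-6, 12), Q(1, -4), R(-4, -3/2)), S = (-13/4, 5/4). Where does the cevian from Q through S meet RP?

(-14/3, 3)

Barycentric coordinates of S with respect to PQR: (1/4, 1/4, 1/2).
On side RP the Q-coordinate is zero; dropping S's Q-weight 1/4 and renormalizing the remaining 1/2 : 1/4 gives weights 2/3, 1/3 on R, P.
T = (2/3)·(-4, -3/2) + (1/3)·(-6, 12) = (-14/3, 3).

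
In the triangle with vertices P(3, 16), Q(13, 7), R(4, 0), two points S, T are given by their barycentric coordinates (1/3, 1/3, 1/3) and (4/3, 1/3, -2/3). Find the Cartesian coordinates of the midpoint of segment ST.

Barycentric coordinates of the midpoint are the average: (5/6, 1/3, -1/6).
Converting: (5/6)·P + (1/3)·Q + (-1/6)·R = (37/6, 47/3).

(37/6, 47/3)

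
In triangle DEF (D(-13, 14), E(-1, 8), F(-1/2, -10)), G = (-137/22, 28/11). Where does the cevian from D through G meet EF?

Barycentric coordinates of G with respect to DEF: (5/11, 1/11, 5/11).
On side EF the D-coordinate is zero; dropping G's D-weight 5/11 and renormalizing the remaining 1/11 : 5/11 gives weights 1/6, 5/6 on E, F.
H = (1/6)·(-1, 8) + (5/6)·(-1/2, -10) = (-7/12, -7).

(-7/12, -7)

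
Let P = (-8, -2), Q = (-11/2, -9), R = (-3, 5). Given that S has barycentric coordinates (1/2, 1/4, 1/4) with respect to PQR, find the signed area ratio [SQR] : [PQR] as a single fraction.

1/2

The signed ratio [SQR]/[PQR] equals the barycentric coordinate of S at vertex P, which is 1/2.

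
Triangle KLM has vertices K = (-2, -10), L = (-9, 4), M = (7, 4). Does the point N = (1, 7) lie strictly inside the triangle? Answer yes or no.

Barycentric coordinates of N: (-3/14, 111/224, 23/32).
The three coordinates are negative, positive, positive; a point is interior exactly when all three are positive.

no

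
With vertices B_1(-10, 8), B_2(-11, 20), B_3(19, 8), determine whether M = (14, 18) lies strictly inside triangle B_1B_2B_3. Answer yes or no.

Barycentric coordinates of M: (-20/29, 5/6, 149/174).
The three coordinates are negative, positive, positive; a point is interior exactly when all three are positive.

no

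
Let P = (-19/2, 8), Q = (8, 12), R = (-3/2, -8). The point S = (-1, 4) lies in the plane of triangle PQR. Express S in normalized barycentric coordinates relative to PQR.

(1/3, 1/3, 1/3)

Signed area of the reference triangle: [PQR] = ½·((-19/2)·(12−(-8)) + 8·(-8−8) + (-3/2)·(8−12)) = ½·(-190 − 128 + 6) = -156.
[SQR] = ½·((-1)·(12−(-8)) + 8·(-8−4) + (-3/2)·(4−12)) = ½·(-20 − 96 + 12) = -52, so the P-coordinate is (-52)/(-156) = 1/3.
[PSR] = ½·((-19/2)·(4−(-8)) + (-1)·(-8−8) + (-3/2)·(8−4)) = ½·(-114 + 16 − 6) = -52, so the Q-coordinate is 1/3.
[PQS] = ½·((-19/2)·(12−4) + 8·(4−8) + (-1)·(8−12)) = ½·(-76 − 32 + 4) = -52, so the R-coordinate is 1/3.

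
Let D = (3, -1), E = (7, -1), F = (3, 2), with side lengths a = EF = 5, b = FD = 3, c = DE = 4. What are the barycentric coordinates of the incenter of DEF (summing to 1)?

(5/12, 1/4, 1/3)

The incenter has barycentric coordinates proportional to the opposite side lengths: (5 : 3 : 4).
Normalizing by 5+3+4 = 12 gives (5/12, 1/4, 1/3).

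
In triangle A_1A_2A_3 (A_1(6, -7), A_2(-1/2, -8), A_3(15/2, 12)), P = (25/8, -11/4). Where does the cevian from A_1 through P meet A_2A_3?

(13/6, -4/3)

Barycentric coordinates of P with respect to A_1A_2A_3: (1/4, 1/2, 1/4).
On side A_2A_3 the A_1-coordinate is zero; dropping P's A_1-weight 1/4 and renormalizing the remaining 1/2 : 1/4 gives weights 2/3, 1/3 on A_2, A_3.
Q = (2/3)·(-1/2, -8) + (1/3)·(15/2, 12) = (13/6, -4/3).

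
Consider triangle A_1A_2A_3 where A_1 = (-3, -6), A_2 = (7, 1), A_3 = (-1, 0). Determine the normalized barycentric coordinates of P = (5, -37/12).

Signed area of the reference triangle: [A_1A_2A_3] = ½·((-3)·(1−0) + 7·(0−(-6)) + (-1)·(-6−1)) = ½·(-3 + 42 + 7) = 23.
[PA_2A_3] = ½·(5·(1−0) + 7·(0−(-37/12)) + (-1)·(-37/12−1)) = ½·(5 + 259/12 + 49/12) = 46/3, so the A_1-coordinate is (46/3)/23 = 2/3.
[A_1PA_3] = ½·((-3)·(-37/12−0) + 5·(0−(-6)) + (-1)·(-6−(-37/12))) = ½·(37/4 + 30 + 35/12) = 253/12, so the A_2-coordinate is 11/12.
[A_1A_2P] = ½·((-3)·(1−(-37/12)) + 7·(-37/12−(-6)) + 5·(-6−1)) = ½·(-49/4 + 245/12 − 35) = -161/12, so the A_3-coordinate is -7/12.

(2/3, 11/12, -7/12)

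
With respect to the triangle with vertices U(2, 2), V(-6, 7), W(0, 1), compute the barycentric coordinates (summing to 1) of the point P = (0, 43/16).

(9/16, 3/16, 1/4)

Signed area of the reference triangle: [UVW] = ½·(2·(7−1) + (-6)·(1−2) + 0·(2−7)) = ½·(12 + 6 + 0) = 9.
[PVW] = ½·(0·(7−1) + (-6)·(1−(43/16)) + 0·(43/16−7)) = ½·(0 + 81/8 + 0) = 81/16, so the U-coordinate is (81/16)/9 = 9/16.
[UPW] = ½·(2·(43/16−1) + 0·(1−2) + 0·(2−(43/16))) = ½·(27/8 + 0 + 0) = 27/16, so the V-coordinate is 3/16.
[UVP] = ½·(2·(7−(43/16)) + (-6)·(43/16−2) + 0·(2−7)) = ½·(69/8 − 33/8 + 0) = 9/4, so the W-coordinate is 1/4.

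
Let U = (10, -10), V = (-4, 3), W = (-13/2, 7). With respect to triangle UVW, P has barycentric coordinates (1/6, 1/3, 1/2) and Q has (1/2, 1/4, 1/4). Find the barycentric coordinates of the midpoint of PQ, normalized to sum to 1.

Since both coordinate triples sum to 1, the midpoint's barycentrics are the componentwise average.
(1/6+1/2)/2 = 1/3; similarly 7/24 and 3/8.

(1/3, 7/24, 3/8)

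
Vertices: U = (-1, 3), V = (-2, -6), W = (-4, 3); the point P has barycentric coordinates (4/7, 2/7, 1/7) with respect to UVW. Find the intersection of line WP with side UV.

(-4/3, 0)

Line WP meets UV where the W-coordinate vanishes; zeroing P's W-weight and renormalizing leaves U, V-weights 4/7 : 2/7 → (2/3, 1/3).
So Q = (2/3)·U + (1/3)·V = (-4/3, 0).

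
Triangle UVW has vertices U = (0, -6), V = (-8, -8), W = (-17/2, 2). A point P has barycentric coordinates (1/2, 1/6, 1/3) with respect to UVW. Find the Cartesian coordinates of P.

P = (1/2)·U + (1/6)·V + (1/3)·W.
x-coordinate: (1/2)·0 + (1/6)·(-8) + (1/3)·(-17/2) = -25/6.
y-coordinate: (1/2)·(-6) + (1/6)·(-8) + (1/3)·2 = -11/3.

(-25/6, -11/3)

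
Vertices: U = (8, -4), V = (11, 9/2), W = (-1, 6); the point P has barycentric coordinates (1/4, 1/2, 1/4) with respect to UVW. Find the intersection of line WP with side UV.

Line WP meets UV where the W-coordinate vanishes; zeroing P's W-weight and renormalizing leaves U, V-weights 1/4 : 1/2 → (1/3, 2/3).
So Q = (1/3)·U + (2/3)·V = (10, 5/3).

(10, 5/3)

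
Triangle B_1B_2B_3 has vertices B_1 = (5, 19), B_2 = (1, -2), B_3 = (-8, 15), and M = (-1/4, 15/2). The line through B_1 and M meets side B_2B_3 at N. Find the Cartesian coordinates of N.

Barycentric coordinates of M with respect to B_1B_2B_3: (1/4, 1/2, 1/4).
On side B_2B_3 the B_1-coordinate is zero; dropping M's B_1-weight 1/4 and renormalizing the remaining 1/2 : 1/4 gives weights 2/3, 1/3 on B_2, B_3.
N = (2/3)·(1, -2) + (1/3)·(-8, 15) = (-2, 11/3).

(-2, 11/3)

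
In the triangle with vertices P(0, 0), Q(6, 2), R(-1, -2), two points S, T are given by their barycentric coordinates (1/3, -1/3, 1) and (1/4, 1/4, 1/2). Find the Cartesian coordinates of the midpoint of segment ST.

(-1, -19/12)

Barycentric coordinates of the midpoint are the average: (7/24, -1/24, 3/4).
Converting: (7/24)·P + (-1/24)·Q + (3/4)·R = (-1, -19/12).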